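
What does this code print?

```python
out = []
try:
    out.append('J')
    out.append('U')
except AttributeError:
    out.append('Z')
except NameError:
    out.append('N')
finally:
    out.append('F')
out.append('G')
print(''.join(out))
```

Execution trace: 'J' (try body) → 'U' (try body, no exception) → 'F' (finally) → 'G' (after the try/except). Output: JUFG

Answer: JUFG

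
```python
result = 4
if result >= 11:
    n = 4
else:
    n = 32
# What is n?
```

Trace:
`result = 4` → result = 4
`if result >= 11: ...` → result >= 11 is False, take else branch → n = 32
So n = 32

Answer: 32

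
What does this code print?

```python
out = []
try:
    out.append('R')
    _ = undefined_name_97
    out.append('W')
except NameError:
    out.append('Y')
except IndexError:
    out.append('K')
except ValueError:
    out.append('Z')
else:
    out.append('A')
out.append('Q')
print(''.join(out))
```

Execution trace: 'R' (try body) → 'Y' (except NameError) → 'Q' (after the try/except). Output: RYQ

Answer: RYQ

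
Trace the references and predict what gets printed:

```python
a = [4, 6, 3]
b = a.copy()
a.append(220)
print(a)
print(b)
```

Key concept: list.copy() creates independent copy.
Step by step:
`a = [4, 6, 3]` → a = [4, 6, 3]
`b = a.copy()` → b = [4, 6, 3]
`a.append(220)` → a = [4, 6, 3, 220]
`print(a)` → prints [4, 6, 3, 220]
`print(b)` → prints [4, 6, 3]

Answer:
[4, 6, 3, 220]
[4, 6, 3]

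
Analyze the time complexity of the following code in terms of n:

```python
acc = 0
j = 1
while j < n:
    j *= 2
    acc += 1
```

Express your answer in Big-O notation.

Each loop level contributes: log n. Multiplying the contributions gives O(log n).

Answer: O(log n)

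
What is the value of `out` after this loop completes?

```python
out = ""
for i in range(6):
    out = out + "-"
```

Repeat '-' 6 times
`out` takes the values: "" → "-" → "--" → "---" → "----" → "-----" → "------"

Answer: "------"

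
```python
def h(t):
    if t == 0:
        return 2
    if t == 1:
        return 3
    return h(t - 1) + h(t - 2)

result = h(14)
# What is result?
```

Build up from base cases: h(0)=2, h(1)=3, h(2)=5, h(3)=8, h(4)=13, h(5)=21, h(6)=34, ..., h(14)=1597

Answer: 1597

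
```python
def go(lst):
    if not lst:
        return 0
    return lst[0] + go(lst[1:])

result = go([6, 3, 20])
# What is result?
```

6 + 3 + 20 + 0 = 29

Answer: 29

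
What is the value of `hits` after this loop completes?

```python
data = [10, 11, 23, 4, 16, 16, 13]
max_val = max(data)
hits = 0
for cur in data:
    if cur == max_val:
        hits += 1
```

Count of max value 23 in [10, 11, 23, 4, 16, 16, 13]
`hits` takes the values: 0 → 1

Answer: 1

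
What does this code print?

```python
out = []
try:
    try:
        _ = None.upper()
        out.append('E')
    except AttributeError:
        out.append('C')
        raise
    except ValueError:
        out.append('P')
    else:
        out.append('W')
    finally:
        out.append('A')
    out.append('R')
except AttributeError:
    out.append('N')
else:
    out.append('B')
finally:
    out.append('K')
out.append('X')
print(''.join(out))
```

Execution trace: 'C' (inner except AttributeError) → 'A' (inner finally) → 'N' (except AttributeError) → 'K' (finally) → 'X' (after the try/except). Output: CANKX

Answer: CANKX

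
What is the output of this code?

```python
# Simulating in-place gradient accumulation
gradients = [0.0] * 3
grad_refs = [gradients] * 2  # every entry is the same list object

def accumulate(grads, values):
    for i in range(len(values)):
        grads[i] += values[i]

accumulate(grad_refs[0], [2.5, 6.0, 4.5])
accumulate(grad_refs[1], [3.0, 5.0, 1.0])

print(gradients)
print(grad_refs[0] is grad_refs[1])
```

Key concept: gradient accumulation aliasing.
Step by step:
`gradients = [0.0] * 3` → gradients = [0.0, 0.0, 0.0]
`grad_refs = [gradients] * 2` → grad_refs = [[0.0, 0.0, 0.0], [0.0, 0.0, 0.0]]
`accumulate(grad_refs[0], [2.5, 6.0, 4.5])` → gradients = [2.5, 6.0, 4.5]; grad_refs = [[2.5, 6.0, 4.5], [2.5, 6.0, 4.5]]
`accumulate(grad_refs[1], [3.0, 5.0, 1.0])` → gradients = [5.5, 11.0, 5.5]; grad_refs = [[5.5, 11.0, 5.5], [5.5, 11.0, 5.5]]
`print(gradients)` → prints [5.5, 11.0, 5.5]
`print(grad_refs[0] is grad_refs[1])` → prints True

Answer:
[5.5, 11.0, 5.5]
True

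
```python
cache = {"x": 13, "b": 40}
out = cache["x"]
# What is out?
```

Trace:
`cache = {"x": 13, "b": 40}` → cache = {'x': 13, 'b': 40}
`out = cache["x"]` → out = 13
So out = 13

Answer: 13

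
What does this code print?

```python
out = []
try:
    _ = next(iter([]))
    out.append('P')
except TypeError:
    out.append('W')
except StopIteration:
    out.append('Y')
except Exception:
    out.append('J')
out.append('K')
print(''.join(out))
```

Execution trace: 'Y' (except StopIteration) → 'K' (after the try/except). Output: YK

Answer: YK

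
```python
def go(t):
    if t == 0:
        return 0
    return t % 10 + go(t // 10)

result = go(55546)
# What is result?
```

Sum of digits of 55546: 6 + 4 + 5 + 5 + 5 = 25

Answer: 25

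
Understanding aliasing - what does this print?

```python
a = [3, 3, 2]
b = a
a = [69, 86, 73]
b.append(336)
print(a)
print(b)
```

Key concept: rebinding vs mutation: a is rebound to a new list, b still points at the original.
Step by step:
`a = [3, 3, 2]` → a = [3, 3, 2]
`b = a` → b = [3, 3, 2] (same object as a)
`a = [69, 86, 73]` → a = [69, 86, 73]
`b.append(336)` → b = [3, 3, 2, 336]
`print(a)` → prints [69, 86, 73]
`print(b)` → prints [3, 3, 2, 336]

Answer:
[69, 86, 73]
[3, 3, 2, 336]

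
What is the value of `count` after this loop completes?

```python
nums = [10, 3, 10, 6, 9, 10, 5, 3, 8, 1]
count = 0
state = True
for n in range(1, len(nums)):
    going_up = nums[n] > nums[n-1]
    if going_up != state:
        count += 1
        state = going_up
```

Count direction changes in [10, 3, 10, 6, 9, 10, 5, 3, 8, 1]
`count` takes the values: 0 → 1 → 2 → 3 → 4 → 5 → 6 → 7

Answer: 7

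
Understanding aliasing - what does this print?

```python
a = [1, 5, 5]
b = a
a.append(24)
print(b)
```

Key concept: basic list aliasing.
Step by step:
`a = [1, 5, 5]` → a = [1, 5, 5]
`b = a` → b = [1, 5, 5] (same object as a)
`a.append(24)` → a = [1, 5, 5, 24] (same object as b); b = [1, 5, 5, 24] (same object as a)
`print(b)` → prints [1, 5, 5, 24]

Answer: [1, 5, 5, 24]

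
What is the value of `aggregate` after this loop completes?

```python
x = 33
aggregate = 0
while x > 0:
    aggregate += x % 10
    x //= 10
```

Sum digits of 33
`aggregate` takes the values: 0 → 3 → 6

Answer: 6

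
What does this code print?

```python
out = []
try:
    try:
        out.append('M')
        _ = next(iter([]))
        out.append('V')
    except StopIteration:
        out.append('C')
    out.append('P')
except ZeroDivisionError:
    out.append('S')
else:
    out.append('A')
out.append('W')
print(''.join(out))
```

Execution trace: 'M' (inner try body) → 'C' (inner except StopIteration) → 'P' (try body, no exception) → 'A' (else) → 'W' (after the try/except). Output: MCPAW

Answer: MCPAW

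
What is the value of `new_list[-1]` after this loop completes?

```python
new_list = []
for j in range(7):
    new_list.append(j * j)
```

Last element of squares 0 to 6
`new_list` takes the values: [] → [0] → [0, 1] → [0, 1, 4] → [0, 1, 4, 9] → [0, 1, 4, 9, 16] → [0, 1, 4, 9, 16, 25] → [0, 1, 4, 9, 16, 25, 36]
So `new_list[-1]` = 36

Answer: 36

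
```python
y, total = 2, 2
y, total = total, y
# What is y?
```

Trace:
`y, total = 2, 2` → y = 2; total = 2
`y, total = total, y` → y = 2; total = 2
So y = 2

Answer: 2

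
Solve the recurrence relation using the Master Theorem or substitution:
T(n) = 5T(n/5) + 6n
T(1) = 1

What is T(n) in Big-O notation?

By Master Theorem: a=5, b=5, f(n)=6n. Since log_5(5) = 1 and f(n) = Θ(n^1), Case 2 applies. T(n) = O(n log n).

Answer: O(n log n)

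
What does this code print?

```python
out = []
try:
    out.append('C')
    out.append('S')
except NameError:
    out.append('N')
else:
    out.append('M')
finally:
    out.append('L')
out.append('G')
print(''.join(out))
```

Execution trace: 'C' (try body) → 'S' (try body, no exception) → 'M' (else) → 'L' (finally) → 'G' (after the try/except). Output: CSMLG

Answer: CSMLG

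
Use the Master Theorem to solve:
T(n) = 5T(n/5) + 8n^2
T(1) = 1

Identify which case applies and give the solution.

a=5, b=5, f(n)=8n^2. log_5(5) = 1. Since c=2 > 1 and the regularity condition holds (5(n/5)^2 = (5/5^2)n^2 with 5/5^2 < 1), Case 3 applies: T(n) = Θ(f(n)) = O(n^2).

Answer: O(n^2) - Case 3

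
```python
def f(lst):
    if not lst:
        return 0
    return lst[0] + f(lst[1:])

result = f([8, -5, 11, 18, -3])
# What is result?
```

8 + (-5) + 11 + 18 + (-3) + 0 = 29

Answer: 29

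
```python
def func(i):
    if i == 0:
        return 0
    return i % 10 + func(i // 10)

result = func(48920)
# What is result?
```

Sum of digits of 48920: 0 + 2 + 9 + 8 + 4 = 23

Answer: 23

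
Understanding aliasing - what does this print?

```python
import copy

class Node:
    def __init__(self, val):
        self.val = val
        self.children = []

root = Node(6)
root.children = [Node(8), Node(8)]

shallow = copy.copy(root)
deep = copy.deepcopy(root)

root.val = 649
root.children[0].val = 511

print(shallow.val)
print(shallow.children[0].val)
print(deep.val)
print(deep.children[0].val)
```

Key concept: deep copy with custom objects.
Step by step:
`root = Node(6)` → root = Node(val=6, children=[])
`root.children = [Node(8), Node(8)]` → root = Node(val=6, children=[Node(val=8, children=[]), Node(val=8, children=[])])
`shallow = copy.copy(root)` → shallow = Node(val=6, children=[Node(val=8, children=[]), Node(val=8, children=[])])
`deep = copy.deepcopy(root)` → deep = Node(val=6, children=[Node(val=8, children=[]), Node(val=8, children=[])])
`root.val = 649` → root = Node(val=649, children=[Node(val=8, children=[]), Node(val=8, children=[])])
`root.children[0].val = 511` → root = Node(val=649, children=[Node(val=511, children=[]), Node(val=8, children=[])]); shallow = Node(val=6, children=[Node(val=511, children=[]), Node(val=8, children=[])])
`print(shallow.val)` → prints 6
`print(shallow.children[0].val)` → prints 511
`print(deep.val)` → prints 6
`print(deep.children[0].val)` → prints 8

Answer:
6
511
6
8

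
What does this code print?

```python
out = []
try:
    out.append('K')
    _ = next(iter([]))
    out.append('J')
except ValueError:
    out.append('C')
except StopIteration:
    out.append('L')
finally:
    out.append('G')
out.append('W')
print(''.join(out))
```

Execution trace: 'K' (try body) → 'L' (except StopIteration) → 'G' (finally) → 'W' (after the try/except). Output: KLGW

Answer: KLGW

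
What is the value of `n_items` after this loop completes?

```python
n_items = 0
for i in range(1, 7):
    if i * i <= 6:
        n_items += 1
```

Count numbers where i² ≤ 6
`n_items` takes the values: 0 → 1 → 2

Answer: 2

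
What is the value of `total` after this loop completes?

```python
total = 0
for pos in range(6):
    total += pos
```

Sum of 0 to 5 = 15
`total` takes the values: 0 → 1 → 3 → 6 → 10 → 15

Answer: 15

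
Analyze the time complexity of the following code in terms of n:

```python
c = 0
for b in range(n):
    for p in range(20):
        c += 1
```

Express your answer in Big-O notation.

Each loop level contributes: n × 1. Multiplying the contributions gives O(n).

Answer: O(n)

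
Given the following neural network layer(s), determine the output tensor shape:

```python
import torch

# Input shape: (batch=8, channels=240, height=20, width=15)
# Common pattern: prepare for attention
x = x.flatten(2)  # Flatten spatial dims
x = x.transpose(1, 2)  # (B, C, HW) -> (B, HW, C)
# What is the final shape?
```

Input: (8, 240, 20, 15) -> after flatten(2): (8, 240, 300) -> Output: (8, 300, 240)

Answer: (8, 300, 240)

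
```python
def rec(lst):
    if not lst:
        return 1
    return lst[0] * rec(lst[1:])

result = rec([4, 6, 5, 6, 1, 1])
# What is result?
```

Product over [4, 6, 5, 6, 1, 1] = 4 * 6 * 5 * 6 * 1 * 1 = 720

Answer: 720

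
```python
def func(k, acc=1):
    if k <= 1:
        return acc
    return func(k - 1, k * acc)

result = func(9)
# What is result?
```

Accumulator trace (n, acc): (9, 1) -> (8, 9) -> (7, 72) -> (6, 504) -> (5, 3024) -> (4, 15120) -> (3, 60480) -> (2, 181440) -> (1, 362880) -> return 362880

Answer: 362880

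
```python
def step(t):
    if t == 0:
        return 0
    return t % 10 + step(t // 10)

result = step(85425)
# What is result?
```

Sum of digits of 85425: 5 + 2 + 4 + 5 + 8 = 24

Answer: 24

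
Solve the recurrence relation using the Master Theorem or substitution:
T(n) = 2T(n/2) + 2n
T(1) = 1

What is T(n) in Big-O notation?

By Master Theorem: a=2, b=2, f(n)=2n. Since log_2(2) = 1 and f(n) = Θ(n^1), Case 2 applies. T(n) = O(n log n).

Answer: O(n log n)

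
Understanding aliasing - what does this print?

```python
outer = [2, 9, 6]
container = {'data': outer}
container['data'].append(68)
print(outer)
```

Key concept: dict holds reference to list.
Step by step:
`outer = [2, 9, 6]` → outer = [2, 9, 6]
`container = {'data': outer}` → container = {'data': [2, 9, 6]}
`container['data'].append(68)` → outer = [2, 9, 6, 68]; container = {'data': [2, 9, 6, 68]}
`print(outer)` → prints [2, 9, 6, 68]

Answer: [2, 9, 6, 68]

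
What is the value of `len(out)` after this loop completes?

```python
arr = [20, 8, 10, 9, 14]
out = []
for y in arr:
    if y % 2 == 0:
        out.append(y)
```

Count even numbers in [20, 8, 10, 9, 14]
`out` takes the values: [] → [20] → [20, 8] → [20, 8, 10] → [20, 8, 10, 14]
So `len(out)` = 4

Answer: 4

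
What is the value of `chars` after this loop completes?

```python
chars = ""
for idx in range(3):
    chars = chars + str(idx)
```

Concatenate digits 0 to 2
`chars` takes the values: "" → "0" → "01" → "012"

Answer: "012"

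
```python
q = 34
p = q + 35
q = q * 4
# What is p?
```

Trace:
`q = 34` → q = 34
`p = q + 35` → p = 69
`q = q * 4` → q = 136
So p = 69

Answer: 69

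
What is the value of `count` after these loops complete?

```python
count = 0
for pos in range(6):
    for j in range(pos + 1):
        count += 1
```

Triangle: 1 + 2 + ... + 6
`count` takes the values: 0 → 1 → 2 → 3 → 4 → 5 → 6 → 7 → 8 → 9 → 10 → 11 → 12 → 13 → 14 → 15 → 16 → 17 → 18 → 19 → 20 → 21

Answer: 21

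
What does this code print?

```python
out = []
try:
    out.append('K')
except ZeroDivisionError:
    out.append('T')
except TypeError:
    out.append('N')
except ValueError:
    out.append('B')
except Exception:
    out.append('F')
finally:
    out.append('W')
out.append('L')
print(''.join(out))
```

Execution trace: 'K' (try body, no exception) → 'W' (finally) → 'L' (after the try/except). Output: KWL

Answer: KWL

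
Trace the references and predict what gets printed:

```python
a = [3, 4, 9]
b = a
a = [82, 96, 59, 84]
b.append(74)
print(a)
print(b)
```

Key concept: rebinding vs mutation: a is rebound to a new list, b still points at the original.
Step by step:
`a = [3, 4, 9]` → a = [3, 4, 9]
`b = a` → b = [3, 4, 9] (same object as a)
`a = [82, 96, 59, 84]` → a = [82, 96, 59, 84]
`b.append(74)` → b = [3, 4, 9, 74]
`print(a)` → prints [82, 96, 59, 84]
`print(b)` → prints [3, 4, 9, 74]

Answer:
[82, 96, 59, 84]
[3, 4, 9, 74]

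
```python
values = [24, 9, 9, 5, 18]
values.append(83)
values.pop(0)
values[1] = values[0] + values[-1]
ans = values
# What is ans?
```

Trace:
`values = [24, 9, 9, 5, 18]` → values = [24, 9, 9, 5, 18]
`values.append(83)` → values = [24, 9, 9, 5, 18, 83]
`values.pop(0)` → values = [9, 9, 5, 18, 83]
`values[1] = values[0] + values[-1]` → values = [9, 92, 5, 18, 83]
`ans = values` → ans = [9, 92, 5, 18, 83]
So ans = [9, 92, 5, 18, 83]

Answer: [9, 92, 5, 18, 83]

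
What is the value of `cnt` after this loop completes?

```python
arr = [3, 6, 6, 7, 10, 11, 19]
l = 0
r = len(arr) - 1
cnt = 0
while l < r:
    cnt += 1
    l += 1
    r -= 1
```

Iterations until pointers meet (list length 7)
`cnt` takes the values: 0 → 1 → 2 → 3

Answer: 3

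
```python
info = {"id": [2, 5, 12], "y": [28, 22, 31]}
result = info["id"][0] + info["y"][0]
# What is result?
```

Trace:
`info = {"id": [2, 5, 12], "y": [28, 22, 31]}` → info = {'id': [2, 5, 12], 'y': [28, 22, 31]}
`result = info["id"][0] + info["y"][0]` → result = 30
So result = 30

Answer: 30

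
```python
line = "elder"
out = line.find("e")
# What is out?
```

Trace:
`line = "elder"` → line = 'elder'
`out = line.find("e")` → out = 0
So out = 0

Answer: 0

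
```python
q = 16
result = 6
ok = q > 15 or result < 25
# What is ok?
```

Trace:
`q = 16` → q = 16
`result = 6` → result = 6
`ok = q > 15 or result < 25` → ok = True
So ok = True

Answer: True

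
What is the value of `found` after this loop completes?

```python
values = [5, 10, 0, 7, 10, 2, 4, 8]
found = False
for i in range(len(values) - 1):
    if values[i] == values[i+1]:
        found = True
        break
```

Check consecutive duplicates in [5, 10, 0, 7, 10, 2, 4, 8]
`found` takes the values: False

Answer: False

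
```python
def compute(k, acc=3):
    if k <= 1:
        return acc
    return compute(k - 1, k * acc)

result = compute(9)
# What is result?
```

Accumulator trace (n, acc): (9, 3) -> (8, 27) -> (7, 216) -> (6, 1512) -> (5, 9072) -> (4, 45360) -> (3, 181440) -> (2, 544320) -> (1, 1088640) -> return 1088640

Answer: 1088640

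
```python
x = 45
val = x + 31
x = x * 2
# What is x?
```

Trace:
`x = 45` → x = 45
`val = x + 31` → val = 76
`x = x * 2` → x = 90
So x = 90

Answer: 90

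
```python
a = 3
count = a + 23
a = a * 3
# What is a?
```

Trace:
`a = 3` → a = 3
`count = a + 23` → count = 26
`a = a * 3` → a = 9
So a = 9

Answer: 9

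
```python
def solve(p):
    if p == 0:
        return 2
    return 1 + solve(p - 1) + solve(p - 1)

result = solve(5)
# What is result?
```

solve(p) = 1 + 2·solve(p-1), solve(0)=2. Closed form: (2+1)·2^5 - 1 = 95.

Answer: 95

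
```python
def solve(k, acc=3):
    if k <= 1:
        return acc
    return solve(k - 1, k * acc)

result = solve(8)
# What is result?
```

Accumulator trace (n, acc): (8, 3) -> (7, 24) -> (6, 168) -> (5, 1008) -> (4, 5040) -> (3, 20160) -> (2, 60480) -> (1, 120960) -> return 120960

Answer: 120960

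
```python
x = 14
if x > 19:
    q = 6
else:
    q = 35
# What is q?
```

Trace:
`x = 14` → x = 14
`if x > 19: ...` → x > 19 is False, take else branch → q = 35
So q = 35

Answer: 35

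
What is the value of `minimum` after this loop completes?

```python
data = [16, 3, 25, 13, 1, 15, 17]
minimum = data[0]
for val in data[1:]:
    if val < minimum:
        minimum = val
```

Minimum of [16, 3, 25, 13, 1, 15, 17]
`minimum` takes the values: 16 → 3 → 1

Answer: 1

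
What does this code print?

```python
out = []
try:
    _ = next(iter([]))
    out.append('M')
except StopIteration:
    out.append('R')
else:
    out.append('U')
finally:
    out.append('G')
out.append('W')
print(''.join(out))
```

Execution trace: 'R' (except StopIteration) → 'G' (finally) → 'W' (after the try/except). Output: RGW

Answer: RGW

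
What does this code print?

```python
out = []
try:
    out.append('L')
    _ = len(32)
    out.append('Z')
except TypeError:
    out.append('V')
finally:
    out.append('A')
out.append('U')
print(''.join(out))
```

Execution trace: 'L' (try body) → 'V' (except TypeError) → 'A' (finally) → 'U' (after the try/except). Output: LVAU

Answer: LVAU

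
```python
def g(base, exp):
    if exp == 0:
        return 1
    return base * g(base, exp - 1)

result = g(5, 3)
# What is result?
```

g(5, 3) = 5 * 5 * 5 = 125

Answer: 125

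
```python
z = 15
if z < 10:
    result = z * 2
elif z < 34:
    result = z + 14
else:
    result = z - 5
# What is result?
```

Trace:
`z = 15` → z = 15
`if z < 10: ...` → z < 10 is False, z < 34 is True → result = 29
So result = 29

Answer: 29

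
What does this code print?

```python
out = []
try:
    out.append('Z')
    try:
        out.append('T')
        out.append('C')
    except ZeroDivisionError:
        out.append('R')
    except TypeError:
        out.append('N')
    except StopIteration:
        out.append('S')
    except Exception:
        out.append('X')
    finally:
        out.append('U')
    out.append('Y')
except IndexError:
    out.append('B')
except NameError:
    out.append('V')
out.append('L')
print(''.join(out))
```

Execution trace: 'Z' (try body) → 'T' (inner try body) → 'C' (inner try body, no exception) → 'U' (inner finally) → 'Y' (try body, no exception) → 'L' (after the try/except). Output: ZTCUYL

Answer: ZTCUYL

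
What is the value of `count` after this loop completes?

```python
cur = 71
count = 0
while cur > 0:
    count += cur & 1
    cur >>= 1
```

Count set bits in 71 (binary: 0b1000111)
`count` takes the values: 0 → 1 → 2 → 3 → 4

Answer: 4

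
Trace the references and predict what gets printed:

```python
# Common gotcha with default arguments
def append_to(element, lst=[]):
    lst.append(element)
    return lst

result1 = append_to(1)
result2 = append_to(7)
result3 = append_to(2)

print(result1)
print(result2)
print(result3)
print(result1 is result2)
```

Key concept: mutable default argument gotcha.
Step by step:
`result1 = append_to(1)` → result1 = [1]
`result2 = append_to(7)` → result1 = [1, 7] (same object as result2); result2 = [1, 7] (same object as result1)
`result3 = append_to(2)` → result1 = [1, 7, 2] (same object as result2, result3); result2 = [1, 7, 2] (same object as result1, result3); result3 = [1, 7, 2] (same object as result1, result2)
`print(result1)` → prints [1, 7, 2]
`print(result2)` → prints [1, 7, 2]
`print(result3)` → prints [1, 7, 2]
`print(result1 is result2)` → prints True

Answer:
[1, 7, 2]
[1, 7, 2]
[1, 7, 2]
True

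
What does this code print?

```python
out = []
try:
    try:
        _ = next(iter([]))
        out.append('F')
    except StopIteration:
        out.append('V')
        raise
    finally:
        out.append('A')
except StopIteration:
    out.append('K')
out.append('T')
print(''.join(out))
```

Execution trace: 'V' (inner except StopIteration) → 'A' (inner finally) → 'K' (outer except StopIteration) → 'T' (after the try/except). Output: VAKT

Answer: VAKT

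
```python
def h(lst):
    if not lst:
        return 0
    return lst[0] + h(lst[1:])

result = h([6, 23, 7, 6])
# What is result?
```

6 + 23 + 7 + 6 + 0 = 42

Answer: 42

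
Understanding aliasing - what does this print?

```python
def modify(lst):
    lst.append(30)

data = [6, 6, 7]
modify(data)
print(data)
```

Key concept: function modifies passed list.
Step by step:
`data = [6, 6, 7]` → data = [6, 6, 7]
`modify(data)` → data = [6, 6, 7, 30]
`print(data)` → prints [6, 6, 7, 30]

Answer: [6, 6, 7, 30]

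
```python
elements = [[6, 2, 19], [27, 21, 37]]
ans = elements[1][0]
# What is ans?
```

Trace:
`elements = [[6, 2, 19], [27, 21, 37]]` → elements = [[6, 2, 19], [27, 21, 37]]
`ans = elements[1][0]` → ans = 27
So ans = 27

Answer: 27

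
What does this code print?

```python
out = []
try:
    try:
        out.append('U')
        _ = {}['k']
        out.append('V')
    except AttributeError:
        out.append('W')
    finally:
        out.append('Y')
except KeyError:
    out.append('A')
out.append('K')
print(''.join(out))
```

Execution trace: 'U' (try body) → 'Y' (finally) → 'A' (outer except KeyError) → 'K' (after the try/except). Output: UYAK

Answer: UYAK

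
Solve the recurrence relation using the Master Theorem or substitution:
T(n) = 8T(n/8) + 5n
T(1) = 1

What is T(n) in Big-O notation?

By Master Theorem: a=8, b=8, f(n)=5n. Since log_8(8) = 1 and f(n) = Θ(n^1), Case 2 applies. T(n) = O(n log n).

Answer: O(n log n)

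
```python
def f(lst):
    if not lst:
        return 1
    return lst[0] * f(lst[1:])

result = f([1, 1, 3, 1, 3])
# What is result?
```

Product over [1, 1, 3, 1, 3] = 1 * 1 * 3 * 1 * 3 = 9

Answer: 9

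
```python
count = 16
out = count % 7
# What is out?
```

Trace:
`count = 16` → count = 16
`out = count % 7` → out = 2
So out = 2

Answer: 2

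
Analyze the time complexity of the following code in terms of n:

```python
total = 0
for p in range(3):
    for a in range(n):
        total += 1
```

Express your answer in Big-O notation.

Each loop level contributes: 1 × n. Multiplying the contributions gives O(n).

Answer: O(n)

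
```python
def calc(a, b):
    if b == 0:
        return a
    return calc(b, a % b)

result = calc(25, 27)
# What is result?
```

calc(25, 27) -> calc(27, 25) -> calc(25, 2) -> calc(2, 1) -> calc(1, 0) -> 1

Answer: 1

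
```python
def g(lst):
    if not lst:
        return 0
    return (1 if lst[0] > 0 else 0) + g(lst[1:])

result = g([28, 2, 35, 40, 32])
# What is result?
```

Count of positive elements in [28, 2, 35, 40, 32] = 5

Answer: 5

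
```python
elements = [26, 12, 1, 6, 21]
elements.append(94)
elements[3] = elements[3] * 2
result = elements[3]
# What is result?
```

Trace:
`elements = [26, 12, 1, 6, 21]` → elements = [26, 12, 1, 6, 21]
`elements.append(94)` → elements = [26, 12, 1, 6, 21, 94]
`elements[3] = elements[3] * 2` → elements = [26, 12, 1, 12, 21, 94]
`result = elements[3]` → result = 12
So result = 12

Answer: 12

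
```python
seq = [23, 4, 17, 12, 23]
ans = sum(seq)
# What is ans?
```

Trace:
`seq = [23, 4, 17, 12, 23]` → seq = [23, 4, 17, 12, 23]
`ans = sum(seq)` → ans = 79
So ans = 79

Answer: 79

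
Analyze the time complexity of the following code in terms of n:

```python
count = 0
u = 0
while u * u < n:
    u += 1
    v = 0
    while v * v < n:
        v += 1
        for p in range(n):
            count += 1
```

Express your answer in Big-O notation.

Each loop level contributes: √n × √n × n. Multiplying the contributions gives O(n^2).

Answer: O(n^2)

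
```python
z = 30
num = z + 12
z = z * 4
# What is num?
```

Trace:
`z = 30` → z = 30
`num = z + 12` → num = 42
`z = z * 4` → z = 120
So num = 42

Answer: 42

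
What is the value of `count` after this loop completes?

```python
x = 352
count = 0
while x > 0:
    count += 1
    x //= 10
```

Count digits by repeated division by 10
`count` takes the values: 0 → 1 → 2 → 3

Answer: 3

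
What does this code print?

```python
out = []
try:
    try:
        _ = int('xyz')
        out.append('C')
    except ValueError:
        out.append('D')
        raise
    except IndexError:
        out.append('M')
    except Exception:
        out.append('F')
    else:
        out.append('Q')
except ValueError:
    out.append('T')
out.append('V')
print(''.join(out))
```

Execution trace: 'D' (inner except ValueError) → 'T' (outer except ValueError) → 'V' (after the try/except). Output: DTV

Answer: DTV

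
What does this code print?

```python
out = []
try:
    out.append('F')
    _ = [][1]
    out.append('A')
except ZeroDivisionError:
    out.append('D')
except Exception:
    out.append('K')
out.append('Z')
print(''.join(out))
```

Execution trace: 'F' (try body) → 'K' (except Exception) → 'Z' (after the try/except). Output: FKZ

Answer: FKZ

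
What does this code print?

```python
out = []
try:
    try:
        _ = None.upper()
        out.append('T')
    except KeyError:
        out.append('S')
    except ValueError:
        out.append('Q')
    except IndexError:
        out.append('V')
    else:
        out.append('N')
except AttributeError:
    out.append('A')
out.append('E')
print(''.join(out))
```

Execution trace: 'A' (outer except AttributeError) → 'E' (after the try/except). Output: AE

Answer: AE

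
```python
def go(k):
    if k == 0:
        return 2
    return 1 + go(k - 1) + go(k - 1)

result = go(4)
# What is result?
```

go(k) = 1 + 2·go(k-1), go(0)=2. Closed form: (2+1)·2^4 - 1 = 47.

Answer: 47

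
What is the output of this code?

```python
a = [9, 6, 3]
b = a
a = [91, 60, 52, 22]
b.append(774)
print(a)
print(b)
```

Key concept: rebinding vs mutation: a is rebound to a new list, b still points at the original.
Step by step:
`a = [9, 6, 3]` → a = [9, 6, 3]
`b = a` → b = [9, 6, 3] (same object as a)
`a = [91, 60, 52, 22]` → a = [91, 60, 52, 22]
`b.append(774)` → b = [9, 6, 3, 774]
`print(a)` → prints [91, 60, 52, 22]
`print(b)` → prints [9, 6, 3, 774]

Answer:
[91, 60, 52, 22]
[9, 6, 3, 774]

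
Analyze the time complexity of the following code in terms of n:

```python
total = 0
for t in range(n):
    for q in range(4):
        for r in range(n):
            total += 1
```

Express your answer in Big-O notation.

Each loop level contributes: n × 1 × n. Multiplying the contributions gives O(n^2).

Answer: O(n^2)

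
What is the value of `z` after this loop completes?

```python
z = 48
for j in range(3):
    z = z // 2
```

Halve 3 times: 48 // 2^3 = 6
`z` takes the values: 48 → 24 → 12 → 6

Answer: 6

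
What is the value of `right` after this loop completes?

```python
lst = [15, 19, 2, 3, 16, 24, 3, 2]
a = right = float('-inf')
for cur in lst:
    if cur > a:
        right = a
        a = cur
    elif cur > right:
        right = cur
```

Second largest (with repeats) in [15, 19, 2, 3, 16, 24, 3, 2]
`right` takes the values: -inf → 15 → 16 → 19

Answer: 19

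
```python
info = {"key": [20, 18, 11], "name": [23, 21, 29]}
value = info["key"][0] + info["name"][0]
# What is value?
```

Trace:
`info = {"key": [20, 18, 11], "name": [23, 21, 29]}` → info = {'key': [20, 18, 11], 'name': [23, 21, 29]}
`value = info["key"][0] + info["name"][0]` → value = 43
So value = 43

Answer: 43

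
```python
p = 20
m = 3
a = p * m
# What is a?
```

Trace:
`p = 20` → p = 20
`m = 3` → m = 3
`a = p * m` → a = 60
So a = 60

Answer: 60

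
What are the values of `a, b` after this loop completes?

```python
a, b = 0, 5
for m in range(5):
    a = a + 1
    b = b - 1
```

a goes 0→5, b goes 5→0
`a, b` takes the values: (0, 5) → (1, 5) → (1, 4) → (2, 4) → (2, 3) → (3, 3) → (3, 2) → (4, 2) → (4, 1) → (5, 1) → (5, 0)

Answer: 5, 0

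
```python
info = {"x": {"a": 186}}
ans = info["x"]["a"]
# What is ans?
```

Trace:
`info = {"x": {"a": 186}}` → info = {'x': {'a': 186}}
`ans = info["x"]["a"]` → ans = 186
So ans = 186

Answer: 186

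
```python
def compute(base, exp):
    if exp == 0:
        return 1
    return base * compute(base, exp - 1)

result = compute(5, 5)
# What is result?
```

compute(5, 5) = 5 * 5 * 5 * 5 * 5 = 3125

Answer: 3125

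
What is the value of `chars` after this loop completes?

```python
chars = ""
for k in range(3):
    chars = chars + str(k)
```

Concatenate digits 0 to 2
`chars` takes the values: "" → "0" → "01" → "012"

Answer: "012"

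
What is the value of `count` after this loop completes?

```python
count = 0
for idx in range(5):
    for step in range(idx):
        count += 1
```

Triangle number: 0+1+2+...+4
`count` takes the values: 0 → 1 → 2 → 3 → 4 → 5 → 6 → 7 → 8 → 9 → 10

Answer: 10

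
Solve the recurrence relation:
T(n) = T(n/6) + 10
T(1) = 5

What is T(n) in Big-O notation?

Each step divides n by 6 and adds 10. After log_6(n) steps we reach T(1)=5. So T(n) = 10·log_6(n) + 5 = O(log n).

Answer: O(log n)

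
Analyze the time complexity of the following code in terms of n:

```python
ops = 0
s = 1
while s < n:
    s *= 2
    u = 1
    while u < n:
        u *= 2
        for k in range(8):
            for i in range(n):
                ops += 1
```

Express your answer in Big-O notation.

Each loop level contributes: log n × log n × 1 × n. Multiplying the contributions gives O(n log² n).

Answer: O(n log² n)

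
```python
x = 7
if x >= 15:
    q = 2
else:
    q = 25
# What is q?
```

Trace:
`x = 7` → x = 7
`if x >= 15: ...` → x >= 15 is False, take else branch → q = 25
So q = 25

Answer: 25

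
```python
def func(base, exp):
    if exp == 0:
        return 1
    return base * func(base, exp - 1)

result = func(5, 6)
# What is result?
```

func(5, 6) = 5 * 5 * 5 * 5 * 5 * 5 = 15625

Answer: 15625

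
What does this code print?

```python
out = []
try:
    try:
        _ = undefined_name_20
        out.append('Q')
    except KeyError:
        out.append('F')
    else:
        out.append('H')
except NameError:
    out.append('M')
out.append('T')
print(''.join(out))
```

Execution trace: 'M' (outer except NameError) → 'T' (after the try/except). Output: MT

Answer: MT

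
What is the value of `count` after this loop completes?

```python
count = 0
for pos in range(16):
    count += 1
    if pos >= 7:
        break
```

Loop breaks when pos reaches 7, count is 8
`count` takes the values: 0 → 1 → 2 → 3 → 4 → 5 → 6 → 7 → 8

Answer: 8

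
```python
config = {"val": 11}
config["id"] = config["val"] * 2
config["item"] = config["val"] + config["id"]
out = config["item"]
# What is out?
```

Trace:
`config = {"val": 11}` → config = {'val': 11}
`config["id"] = config["val"] * 2` → config = {'val': 11, 'id': 22}
`config["item"] = config["val"] + config["id"]` → config = {'val': 11, 'id': 22, 'item': 33}
`out = config["item"]` → out = 33
So out = 33

Answer: 33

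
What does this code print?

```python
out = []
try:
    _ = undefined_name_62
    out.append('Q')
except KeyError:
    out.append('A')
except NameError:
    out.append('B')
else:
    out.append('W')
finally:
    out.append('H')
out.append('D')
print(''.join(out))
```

Execution trace: 'B' (except NameError) → 'H' (finally) → 'D' (after the try/except). Output: BHD

Answer: BHD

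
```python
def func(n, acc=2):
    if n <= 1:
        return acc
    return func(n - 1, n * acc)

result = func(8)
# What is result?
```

Accumulator trace (n, acc): (8, 2) -> (7, 16) -> (6, 112) -> (5, 672) -> (4, 3360) -> (3, 13440) -> (2, 40320) -> (1, 80640) -> return 80640

Answer: 80640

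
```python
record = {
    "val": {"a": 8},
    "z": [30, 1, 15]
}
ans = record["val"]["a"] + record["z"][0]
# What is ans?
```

Trace:
`record = { ...` → record = {'val': {'a': 8}, 'z': [30, 1, 15]}
`ans = record["val"]["a"] + record["z"][0]` → ans = 38
So ans = 38

Answer: 38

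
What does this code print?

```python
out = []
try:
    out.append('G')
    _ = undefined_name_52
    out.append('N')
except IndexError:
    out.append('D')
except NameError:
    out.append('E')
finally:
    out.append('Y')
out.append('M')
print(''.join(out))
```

Execution trace: 'G' (try body) → 'E' (except NameError) → 'Y' (finally) → 'M' (after the try/except). Output: GEYM

Answer: GEYM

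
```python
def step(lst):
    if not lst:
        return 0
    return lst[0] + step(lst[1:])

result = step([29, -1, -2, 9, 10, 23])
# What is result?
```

29 + (-1) + (-2) + 9 + 10 + 23 + 0 = 68

Answer: 68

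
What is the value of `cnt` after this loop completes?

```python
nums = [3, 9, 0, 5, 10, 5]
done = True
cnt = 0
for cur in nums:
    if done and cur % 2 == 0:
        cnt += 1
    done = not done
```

Count even values at even positions
`cnt` takes the values: 0 → 1 → 2

Answer: 2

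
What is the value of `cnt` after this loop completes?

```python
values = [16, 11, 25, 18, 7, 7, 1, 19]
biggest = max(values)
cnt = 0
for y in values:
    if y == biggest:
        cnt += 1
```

Count of max value 25 in [16, 11, 25, 18, 7, 7, 1, 19]
`cnt` takes the values: 0 → 1

Answer: 1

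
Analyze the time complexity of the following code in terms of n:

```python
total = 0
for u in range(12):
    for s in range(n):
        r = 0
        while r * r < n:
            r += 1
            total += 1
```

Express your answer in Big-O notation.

Each loop level contributes: 1 × n × √n. Multiplying the contributions gives O(n√n).

Answer: O(n√n)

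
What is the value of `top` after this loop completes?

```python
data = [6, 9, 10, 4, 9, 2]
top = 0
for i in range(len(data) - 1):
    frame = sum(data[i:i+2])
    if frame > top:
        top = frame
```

Max sum of 2-element window in [6, 9, 10, 4, 9, 2]
`top` takes the values: 0 → 15 → 19

Answer: 19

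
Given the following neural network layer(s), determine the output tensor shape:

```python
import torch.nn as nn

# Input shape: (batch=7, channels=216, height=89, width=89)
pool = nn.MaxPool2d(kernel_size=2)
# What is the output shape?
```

Input: (7, 216, 89, 89) -> Output: (7, 216, 44, 44)

Answer: (7, 216, 44, 44)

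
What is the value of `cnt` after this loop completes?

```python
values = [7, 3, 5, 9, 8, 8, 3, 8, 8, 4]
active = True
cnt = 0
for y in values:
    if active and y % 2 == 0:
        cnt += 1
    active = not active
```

Count even values at even positions
`cnt` takes the values: 0 → 1 → 2

Answer: 2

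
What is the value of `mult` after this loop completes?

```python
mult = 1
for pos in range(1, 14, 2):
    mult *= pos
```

Product of 1, 3, 5, ... up to 13
`mult` takes the values: 1 → 3 → 15 → 105 → 945 → 10395 → 135135

Answer: 135135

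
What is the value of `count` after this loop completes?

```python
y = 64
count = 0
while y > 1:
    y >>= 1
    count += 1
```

Count right shifts until 1
`count` takes the values: 0 → 1 → 2 → 3 → 4 → 5 → 6

Answer: 6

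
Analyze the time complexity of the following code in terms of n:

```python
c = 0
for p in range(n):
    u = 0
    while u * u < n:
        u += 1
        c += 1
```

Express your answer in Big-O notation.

Each loop level contributes: n × √n. Multiplying the contributions gives O(n√n).

Answer: O(n√n)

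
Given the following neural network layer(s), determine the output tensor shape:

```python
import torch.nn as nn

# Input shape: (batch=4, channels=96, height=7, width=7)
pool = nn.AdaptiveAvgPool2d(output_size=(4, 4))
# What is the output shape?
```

Input: (4, 96, 7, 7) -> Output: (4, 96, 4, 4)

Answer: (4, 96, 4, 4)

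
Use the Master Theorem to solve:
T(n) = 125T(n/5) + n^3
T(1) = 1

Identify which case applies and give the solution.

a=125, b=5, f(n)=n^3. log_5(125) = 3. Since c=3 = 3, Case 2 applies: T(n) = Θ(n^log_b(a) · log n) = O(n^3 log n).

Answer: O(n^3 log n) - Case 2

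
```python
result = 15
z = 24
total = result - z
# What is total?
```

Trace:
`result = 15` → result = 15
`z = 24` → z = 24
`total = result - z` → total = -9
So total = -9

Answer: -9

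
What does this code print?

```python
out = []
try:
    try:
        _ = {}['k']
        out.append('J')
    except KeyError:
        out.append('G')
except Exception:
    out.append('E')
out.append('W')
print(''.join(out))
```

Execution trace: 'G' (inner except KeyError) → 'W' (after the try/except). Output: GW

Answer: GW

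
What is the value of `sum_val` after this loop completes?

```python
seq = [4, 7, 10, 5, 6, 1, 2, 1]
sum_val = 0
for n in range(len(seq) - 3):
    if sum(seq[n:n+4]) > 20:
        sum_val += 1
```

Count windows with sum > 20
`sum_val` takes the values: 0 → 1 → 2 → 3

Answer: 3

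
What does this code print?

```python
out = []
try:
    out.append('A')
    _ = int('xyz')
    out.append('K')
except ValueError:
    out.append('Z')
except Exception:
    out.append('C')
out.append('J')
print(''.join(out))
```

Execution trace: 'A' (try body) → 'Z' (except ValueError) → 'J' (after the try/except). Output: AZJ

Answer: AZJ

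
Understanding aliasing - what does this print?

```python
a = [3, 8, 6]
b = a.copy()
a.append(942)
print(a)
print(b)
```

Key concept: list.copy() creates independent copy.
Step by step:
`a = [3, 8, 6]` → a = [3, 8, 6]
`b = a.copy()` → b = [3, 8, 6]
`a.append(942)` → a = [3, 8, 6, 942]
`print(a)` → prints [3, 8, 6, 942]
`print(b)` → prints [3, 8, 6]

Answer:
[3, 8, 6, 942]
[3, 8, 6]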